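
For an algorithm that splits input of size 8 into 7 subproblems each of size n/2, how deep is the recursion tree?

For divide and conquer with division factor 2:

Problem sizes at each level:
Level 0: 8
Level 1: 4
Level 2: 2
Level 3: 1

The root is level 0 and the size-1 base case is level 3 (the tree spans levels 0 through 3, i.e. 4 levels counting the root), so the depth is the number of divisions: log_2(8) = 3

The recursion tree depth is log_2(8) = 3. At each level, the problem size is divided by 2, so it takes 3 divisions to reduce to a base case of size 1. The algorithm makes 7 recursive calls at each level.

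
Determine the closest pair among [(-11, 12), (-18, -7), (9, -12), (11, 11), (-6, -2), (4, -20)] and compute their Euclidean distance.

Computing all pairwise distances among 6 points:

d((-11, 12), (-18, -7)) = 20.2485
d((-11, 12), (9, -12)) = 31.241
d((-11, 12), (11, 11)) = 22.0227
d((-11, 12), (-6, -2)) = 14.8661
d((-11, 12), (4, -20)) = 35.3412
d((-18, -7), (9, -12)) = 27.4591
d((-18, -7), (11, 11)) = 34.1321
d((-18, -7), (-6, -2)) = 13.0
d((-18, -7), (4, -20)) = 25.5539
d((9, -12), (11, 11)) = 23.0868
d((9, -12), (-6, -2)) = 18.0278
d((9, -12), (4, -20)) = 9.434 <-- minimum
d((11, 11), (-6, -2)) = 21.4009
d((11, 11), (4, -20)) = 31.7805
d((-6, -2), (4, -20)) = 20.5913

Closest pair: (9, -12) and (4, -20) with distance 9.434

The closest pair is (9, -12) and (4, -20) with Euclidean distance 9.434. For 6 points, brute-force pairwise comparison is shown above. For large n, the divide-and-conquer algorithm (sort by x, recurse on halves, check the dividing strip) achieves O(n log n).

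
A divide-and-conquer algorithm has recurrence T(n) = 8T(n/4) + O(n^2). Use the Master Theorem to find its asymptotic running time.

Master Theorem for T(n) = 8T(n/4) + O(n^2):

a = 8, b = 4, c = 2
log_b(a) = log_4(8) = 1.5000

Case 3: c = 2 > log_4(8) = 1.5000
T(n) = O(n^2) = O(n^2)

For T(n) = 8T(n/4) + O(n^2): log_4(8) = 1.5000. This is Case 3 of the Master Theorem (c > log_b(a), work dominated by root), giving O(n^2).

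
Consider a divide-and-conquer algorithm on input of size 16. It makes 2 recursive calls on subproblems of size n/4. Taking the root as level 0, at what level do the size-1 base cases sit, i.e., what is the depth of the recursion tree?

For divide and conquer with division factor 4:

Problem sizes at each level:
Level 0: 16
Level 1: 4
Level 2: 1

The root is level 0 and the size-1 base case is level 2 (the tree spans levels 0 through 2, i.e. 3 levels counting the root), so the depth is the number of divisions: log_4(16) = 2

The recursion tree depth is log_4(16) = 2. At each level, the problem size is divided by 4, so it takes 2 divisions to reduce to a base case of size 1. The algorithm makes 2 recursive calls at each level.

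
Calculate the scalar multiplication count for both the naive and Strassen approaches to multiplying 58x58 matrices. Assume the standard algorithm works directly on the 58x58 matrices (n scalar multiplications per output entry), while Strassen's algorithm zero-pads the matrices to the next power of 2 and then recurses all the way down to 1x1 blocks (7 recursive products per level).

Matrix multiplication for 58x58 matrices:

Strassen's algorithm requires power-of-2 dimensions. Pad 58x58 to 64x64 (next power of 2).

Standard algorithm: 58^3 = 195112 multiplications
Strassen's algorithm: 7^(log2(64)) = 7^6 = 117649 multiplications
Savings: 195112 - 117649 = 77463 multiplications

Standard: 195112 multiplications (58^3). Strassen: 117649 multiplications (7^6, after padding to 64x64). Strassen reduces 8 recursive multiplications to 7 at each level.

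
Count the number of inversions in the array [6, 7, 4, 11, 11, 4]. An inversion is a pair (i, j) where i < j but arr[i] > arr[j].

Finding inversions in [6, 7, 4, 11, 11, 4]:

(0, 2): arr[0]=6 > arr[2]=4
(0, 5): arr[0]=6 > arr[5]=4
(1, 2): arr[1]=7 > arr[2]=4
(1, 5): arr[1]=7 > arr[5]=4
(3, 5): arr[3]=11 > arr[5]=4
(4, 5): arr[4]=11 > arr[5]=4

Total inversions: 6

The array has 6 inversion(s): (0,2), (0,5), (1,2), (1,5), (3,5), (4,5). Each pair (i,j) satisfies i < j and arr[i] > arr[j].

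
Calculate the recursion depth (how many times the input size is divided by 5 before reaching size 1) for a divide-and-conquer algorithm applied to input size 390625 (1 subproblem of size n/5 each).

For divide and conquer with division factor 5:

Problem sizes at each level:
Level 0: 390625
Level 1: 78125
Level 2: 15625
Level 3: 3125
Level 4: 625
Level 5: 125
Level 6: 25
Level 7: 5
Level 8: 1

The root is level 0 and the size-1 base case is level 8 (the tree spans levels 0 through 8, i.e. 9 levels counting the root), so the depth is the number of divisions: log_5(390625) = 8

The recursion tree depth is log_5(390625) = 8. At each level, the problem size is divided by 5, so it takes 8 divisions to reduce to a base case of size 1. The algorithm makes 1 recursive call at each level.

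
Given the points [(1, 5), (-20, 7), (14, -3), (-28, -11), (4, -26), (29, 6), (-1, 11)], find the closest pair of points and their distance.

Computing all pairwise distances among 7 points:

d((1, 5), (-20, 7)) = 21.095
d((1, 5), (14, -3)) = 15.2643
d((1, 5), (-28, -11)) = 33.121
d((1, 5), (4, -26)) = 31.1448
d((1, 5), (29, 6)) = 28.0179
d((1, 5), (-1, 11)) = 6.3246 <-- minimum
d((-20, 7), (14, -3)) = 35.4401
d((-20, 7), (-28, -11)) = 19.6977
d((-20, 7), (4, -26)) = 40.8044
d((-20, 7), (29, 6)) = 49.0102
d((-20, 7), (-1, 11)) = 19.4165
d((14, -3), (-28, -11)) = 42.7551
d((14, -3), (4, -26)) = 25.0799
d((14, -3), (29, 6)) = 17.4929
d((14, -3), (-1, 11)) = 20.5183
d((-28, -11), (4, -26)) = 35.3412
d((-28, -11), (29, 6)) = 59.4811
d((-28, -11), (-1, 11)) = 34.8281
d((4, -26), (29, 6)) = 40.6079
d((4, -26), (-1, 11)) = 37.3363
d((29, 6), (-1, 11)) = 30.4138

Closest pair: (1, 5) and (-1, 11) with distance 6.3246

The closest pair is (1, 5) and (-1, 11) with Euclidean distance 6.3246. For 7 points, brute-force pairwise comparison is shown above. For large n, the divide-and-conquer algorithm (sort by x, recurse on halves, check the dividing strip) achieves O(n log n).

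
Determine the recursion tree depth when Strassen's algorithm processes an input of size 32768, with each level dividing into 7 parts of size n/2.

For divide and conquer with division factor 2:

Problem sizes at each level:
Level 0: 32768
Level 1: 16384
Level 2: 8192
Level 3: 4096
Level 4: 2048
Level 5: 1024
Level 6: 512
Level 7: 256
Level 8: 128
Level 9: 64
Level 10: 32
Level 11: 16
Level 12: 8
Level 13: 4
Level 14: 2
Level 15: 1

The root is level 0 and the size-1 base case is level 15 (the tree spans levels 0 through 15, i.e. 16 levels counting the root), so the depth is the number of divisions: log_2(32768) = 15

The recursion tree depth is log_2(32768) = 15. At each level, the problem size is divided by 2, so it takes 15 divisions to reduce to a base case of size 1. The algorithm makes 7 recursive calls at each level.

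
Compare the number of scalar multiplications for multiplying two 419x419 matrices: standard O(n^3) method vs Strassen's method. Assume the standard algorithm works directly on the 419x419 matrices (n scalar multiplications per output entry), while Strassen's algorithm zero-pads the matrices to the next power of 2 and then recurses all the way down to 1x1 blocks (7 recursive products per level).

Matrix multiplication for 419x419 matrices:

Strassen's algorithm requires power-of-2 dimensions. Pad 419x419 to 512x512 (next power of 2).

Standard algorithm: 419^3 = 73560059 multiplications
Strassen's algorithm: 7^(log2(512)) = 7^9 = 40353607 multiplications
Savings: 73560059 - 40353607 = 33206452 multiplications

Standard: 73560059 multiplications (419^3). Strassen: 40353607 multiplications (7^9, after padding to 512x512). Strassen reduces 8 recursive multiplications to 7 at each level.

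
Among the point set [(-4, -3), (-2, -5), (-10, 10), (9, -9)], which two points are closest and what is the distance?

Computing all pairwise distances among 4 points:

d((-4, -3), (-2, -5)) = 2.8284 <-- minimum
d((-4, -3), (-10, 10)) = 14.3178
d((-4, -3), (9, -9)) = 14.3178
d((-2, -5), (-10, 10)) = 17.0
d((-2, -5), (9, -9)) = 11.7047
d((-10, 10), (9, -9)) = 26.8701

Closest pair: (-4, -3) and (-2, -5) with distance 2.8284

The closest pair is (-4, -3) and (-2, -5) with Euclidean distance 2.8284. For 4 points, brute-force pairwise comparison is shown above. For large n, the divide-and-conquer algorithm (sort by x, recurse on halves, check the dividing strip) achieves O(n log n).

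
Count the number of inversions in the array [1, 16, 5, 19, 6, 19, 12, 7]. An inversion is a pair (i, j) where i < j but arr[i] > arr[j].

Finding inversions in [1, 16, 5, 19, 6, 19, 12, 7]:

(1, 2): arr[1]=16 > arr[2]=5
(1, 4): arr[1]=16 > arr[4]=6
(1, 6): arr[1]=16 > arr[6]=12
(1, 7): arr[1]=16 > arr[7]=7
(3, 4): arr[3]=19 > arr[4]=6
(3, 6): arr[3]=19 > arr[6]=12
(3, 7): arr[3]=19 > arr[7]=7
(5, 6): arr[5]=19 > arr[6]=12
(5, 7): arr[5]=19 > arr[7]=7
(6, 7): arr[6]=12 > arr[7]=7

Total inversions: 10

The array has 10 inversion(s): (1,2), (1,4), (1,6), (1,7), (3,4), (3,6), (3,7), (5,6), (5,7), (6,7). Each pair (i,j) satisfies i < j and arr[i] > arr[j].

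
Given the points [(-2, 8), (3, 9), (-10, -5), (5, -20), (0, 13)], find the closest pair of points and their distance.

Computing all pairwise distances among 5 points:

d((-2, 8), (3, 9)) = 5.099
d((-2, 8), (-10, -5)) = 15.2643
d((-2, 8), (5, -20)) = 28.8617
d((-2, 8), (0, 13)) = 5.3852
d((3, 9), (-10, -5)) = 19.105
d((3, 9), (5, -20)) = 29.0689
d((3, 9), (0, 13)) = 5.0 <-- minimum
d((-10, -5), (5, -20)) = 21.2132
d((-10, -5), (0, 13)) = 20.5913
d((5, -20), (0, 13)) = 33.3766

Closest pair: (3, 9) and (0, 13) with distance 5.0

The closest pair is (3, 9) and (0, 13) with Euclidean distance 5.0. For 5 points, brute-force pairwise comparison is shown above. For large n, the divide-and-conquer algorithm (sort by x, recurse on halves, check the dividing strip) achieves O(n log n).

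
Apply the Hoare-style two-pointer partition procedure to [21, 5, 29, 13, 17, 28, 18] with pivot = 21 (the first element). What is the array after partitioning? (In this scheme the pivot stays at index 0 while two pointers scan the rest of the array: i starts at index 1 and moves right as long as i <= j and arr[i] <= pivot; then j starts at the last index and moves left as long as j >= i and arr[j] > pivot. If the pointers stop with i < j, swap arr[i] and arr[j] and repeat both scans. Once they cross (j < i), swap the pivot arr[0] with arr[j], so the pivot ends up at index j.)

Hoare-style two-pointer partition with pivot = 21:

Initial array: [21, 5, 29, 13, 17, 28, 18]

Pointers start at i = 1, j = 6.
i stops at index 2 (arr[2]=29 > 21), j stops at index 6 (arr[6]=18 <= 21): swap arr[2] and arr[6], array becomes [21, 5, 18, 13, 17, 28, 29]
i ends at 5, j ends at 4: the pointers have crossed (j < i), so scanning stops.

Swap pivot arr[0] with arr[4] to place pivot at position 4: [17, 5, 18, 13, 21, 28, 29]
Pivot position: 4

After partitioning with pivot 21, the array becomes [17, 5, 18, 13, 21, 28, 29]. The pivot is placed at index 4. All elements to the left of the pivot are <= 21, and all elements to the right are > 21.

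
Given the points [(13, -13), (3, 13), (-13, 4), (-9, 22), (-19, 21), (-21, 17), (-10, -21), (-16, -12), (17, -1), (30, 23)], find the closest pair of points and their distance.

Computing all pairwise distances among 10 points:

d((13, -13), (3, 13)) = 27.8568
d((13, -13), (-13, 4)) = 31.0644
d((13, -13), (-9, 22)) = 41.3401
d((13, -13), (-19, 21)) = 46.6905
d((13, -13), (-21, 17)) = 45.3431
d((13, -13), (-10, -21)) = 24.3516
d((13, -13), (-16, -12)) = 29.0172
d((13, -13), (17, -1)) = 12.6491
d((13, -13), (30, 23)) = 39.8121
d((3, 13), (-13, 4)) = 18.3576
d((3, 13), (-9, 22)) = 15.0
d((3, 13), (-19, 21)) = 23.4094
d((3, 13), (-21, 17)) = 24.3311
d((3, 13), (-10, -21)) = 36.4005
d((3, 13), (-16, -12)) = 31.4006
d((3, 13), (17, -1)) = 19.799
d((3, 13), (30, 23)) = 28.7924
d((-13, 4), (-9, 22)) = 18.4391
d((-13, 4), (-19, 21)) = 18.0278
d((-13, 4), (-21, 17)) = 15.2643
d((-13, 4), (-10, -21)) = 25.1794
d((-13, 4), (-16, -12)) = 16.2788
d((-13, 4), (17, -1)) = 30.4138
d((-13, 4), (30, 23)) = 47.0106
d((-9, 22), (-19, 21)) = 10.0499
d((-9, 22), (-21, 17)) = 13.0
d((-9, 22), (-10, -21)) = 43.0116
d((-9, 22), (-16, -12)) = 34.7131
d((-9, 22), (17, -1)) = 34.7131
d((-9, 22), (30, 23)) = 39.0128
d((-19, 21), (-21, 17)) = 4.4721 <-- minimum
d((-19, 21), (-10, -21)) = 42.9535
d((-19, 21), (-16, -12)) = 33.1361
d((-19, 21), (17, -1)) = 42.19
d((-19, 21), (30, 23)) = 49.0408
d((-21, 17), (-10, -21)) = 39.5601
d((-21, 17), (-16, -12)) = 29.4279
d((-21, 17), (17, -1)) = 42.0476
d((-21, 17), (30, 23)) = 51.3517
d((-10, -21), (-16, -12)) = 10.8167
d((-10, -21), (17, -1)) = 33.6006
d((-10, -21), (30, 23)) = 59.4643
d((-16, -12), (17, -1)) = 34.7851
d((-16, -12), (30, 23)) = 57.8014
d((17, -1), (30, 23)) = 27.2947

Closest pair: (-19, 21) and (-21, 17) with distance 4.4721

The closest pair is (-19, 21) and (-21, 17) with Euclidean distance 4.4721. For 10 points, brute-force pairwise comparison is shown above. For large n, the divide-and-conquer algorithm (sort by x, recurse on halves, check the dividing strip) achieves O(n log n).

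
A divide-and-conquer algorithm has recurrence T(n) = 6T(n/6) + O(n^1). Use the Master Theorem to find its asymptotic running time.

Master Theorem for T(n) = 6T(n/6) + O(n^1):

a = 6, b = 6, c = 1
log_b(a) = log_6(6) = 1.0000

Case 2: c = 1 = log_6(6) = 1.0000
T(n) = O(n^1 log n) = O(n log n)

For T(n) = 6T(n/6) + O(n^1): log_6(6) = 1.0000. This is Case 2 of the Master Theorem (c = log_b(a), equal work at all levels), giving O(n log n).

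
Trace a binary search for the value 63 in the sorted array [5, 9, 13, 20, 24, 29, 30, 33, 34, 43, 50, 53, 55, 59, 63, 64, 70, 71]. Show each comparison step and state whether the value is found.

Binary search for 63 in [5, 9, 13, 20, 24, 29, 30, 33, 34, 43, 50, 53, 55, 59, 63, 64, 70, 71]:

lo=0, hi=17, mid=8, arr[mid]=34 -> 34 < 63, search right half
lo=9, hi=17, mid=13, arr[mid]=59 -> 59 < 63, search right half
lo=14, hi=17, mid=15, arr[mid]=64 -> 64 > 63, search left half
lo=14, hi=14, mid=14, arr[mid]=63 -> Found target at index 14!

Binary search finds 63 at index 14 after 4 comparisons. The search repeatedly halves the search space by comparing with the middle element.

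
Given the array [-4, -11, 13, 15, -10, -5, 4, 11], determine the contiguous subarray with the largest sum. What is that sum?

Using Kadane's algorithm on [-4, -11, 13, 15, -10, -5, 4, 11]:

Scanning through the array:
Position 1 (value -11): max_ending_here = -11, max_so_far = -4
Position 2 (value 13): max_ending_here = 13, max_so_far = 13
Position 3 (value 15): max_ending_here = 28, max_so_far = 28
Position 4 (value -10): max_ending_here = 18, max_so_far = 28
Position 5 (value -5): max_ending_here = 13, max_so_far = 28
Position 6 (value 4): max_ending_here = 17, max_so_far = 28
Position 7 (value 11): max_ending_here = 28, max_so_far = 28

Maximum subarray: [13, 15]
Maximum sum: 28

The maximum subarray is [13, 15] with sum 28. This subarray runs from index 2 to index 3.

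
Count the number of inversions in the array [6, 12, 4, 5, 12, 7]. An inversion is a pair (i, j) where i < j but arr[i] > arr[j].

Finding inversions in [6, 12, 4, 5, 12, 7]:

(0, 2): arr[0]=6 > arr[2]=4
(0, 3): arr[0]=6 > arr[3]=5
(1, 2): arr[1]=12 > arr[2]=4
(1, 3): arr[1]=12 > arr[3]=5
(1, 5): arr[1]=12 > arr[5]=7
(4, 5): arr[4]=12 > arr[5]=7

Total inversions: 6

The array has 6 inversion(s): (0,2), (0,3), (1,2), (1,3), (1,5), (4,5). Each pair (i,j) satisfies i < j and arr[i] > arr[j].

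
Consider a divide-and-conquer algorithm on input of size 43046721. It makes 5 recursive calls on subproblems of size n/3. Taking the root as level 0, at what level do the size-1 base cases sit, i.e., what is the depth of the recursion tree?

For divide and conquer with division factor 3:

Problem sizes at each level:
Level 0: 43046721
Level 1: 14348907
Level 2: 4782969
Level 3: 1594323
Level 4: 531441
Level 5: 177147
Level 6: 59049
Level 7: 19683
Level 8: 6561
Level 9: 2187
Level 10: 729
Level 11: 243
Level 12: 81
Level 13: 27
Level 14: 9
Level 15: 3
Level 16: 1

The root is level 0 and the size-1 base case is level 16 (the tree spans levels 0 through 16, i.e. 17 levels counting the root), so the depth is the number of divisions: log_3(43046721) = 16

The recursion tree depth is log_3(43046721) = 16. At each level, the problem size is divided by 3, so it takes 16 divisions to reduce to a base case of size 1. The algorithm makes 5 recursive calls at each level.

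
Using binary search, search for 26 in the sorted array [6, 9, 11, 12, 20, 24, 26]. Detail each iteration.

Binary search for 26 in [6, 9, 11, 12, 20, 24, 26]:

lo=0, hi=6, mid=3, arr[mid]=12 -> 12 < 26, search right half
lo=4, hi=6, mid=5, arr[mid]=24 -> 24 < 26, search right half
lo=6, hi=6, mid=6, arr[mid]=26 -> Found target at index 6!

Binary search finds 26 at index 6 after 3 comparisons. The search repeatedly halves the search space by comparing with the middle element.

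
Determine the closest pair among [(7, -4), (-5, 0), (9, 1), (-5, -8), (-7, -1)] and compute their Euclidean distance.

Computing all pairwise distances among 5 points:

d((7, -4), (-5, 0)) = 12.6491
d((7, -4), (9, 1)) = 5.3852
d((7, -4), (-5, -8)) = 12.6491
d((7, -4), (-7, -1)) = 14.3178
d((-5, 0), (9, 1)) = 14.0357
d((-5, 0), (-5, -8)) = 8.0
d((-5, 0), (-7, -1)) = 2.2361 <-- minimum
d((9, 1), (-5, -8)) = 16.6433
d((9, 1), (-7, -1)) = 16.1245
d((-5, -8), (-7, -1)) = 7.2801

Closest pair: (-5, 0) and (-7, -1) with distance 2.2361

The closest pair is (-5, 0) and (-7, -1) with Euclidean distance 2.2361. For 5 points, brute-force pairwise comparison is shown above. For large n, the divide-and-conquer algorithm (sort by x, recurse on halves, check the dividing strip) achieves O(n log n).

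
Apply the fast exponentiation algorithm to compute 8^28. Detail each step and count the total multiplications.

Computing 8^28 by squaring (build up from 8^1; each line after the first costs one multiplication):

8^1 = 8
8^2 = (8^1)^2 = 8^2 = 64
8^3 = 8 * 8^2 = 8 * 64 = 512
8^6 = (8^3)^2 = 512^2 = 262144
8^7 = 8 * 8^6 = 8 * 262144 = 2097152
8^14 = (8^7)^2 = 2097152^2 = 4398046511104
8^28 = (8^14)^2 = 4398046511104^2 = 19342813113834066795298816

Result: 19342813113834066795298816
Multiplications needed: 6 (6 lines after 8^1)

8^28 = 19342813113834066795298816. Using exponentiation by squaring, this requires 6 multiplications. The key idea: if the exponent is even, square the half-power; if odd, multiply by the base once.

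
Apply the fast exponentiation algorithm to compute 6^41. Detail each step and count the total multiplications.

Computing 6^41 by squaring (build up from 6^1; each line after the first costs one multiplication):

6^1 = 6
6^2 = (6^1)^2 = 6^2 = 36
6^4 = (6^2)^2 = 36^2 = 1296
6^5 = 6 * 6^4 = 6 * 1296 = 7776
6^10 = (6^5)^2 = 7776^2 = 60466176
6^20 = (6^10)^2 = 60466176^2 = 3656158440062976
6^40 = (6^20)^2 = 3656158440062976^2 = 13367494538843734067838845976576
6^41 = 6 * 6^40 = 6 * 13367494538843734067838845976576 = 80204967233062404407033075859456

Result: 80204967233062404407033075859456
Multiplications needed: 7 (7 lines after 6^1)

6^41 = 80204967233062404407033075859456. Using exponentiation by squaring, this requires 7 multiplications. The key idea: if the exponent is even, square the half-power; if odd, multiply by the base once.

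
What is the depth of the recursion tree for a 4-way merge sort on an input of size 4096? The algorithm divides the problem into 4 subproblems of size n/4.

For divide and conquer with division factor 4:

Problem sizes at each level:
Level 0: 4096
Level 1: 1024
Level 2: 256
Level 3: 64
Level 4: 16
Level 5: 4
Level 6: 1

The root is level 0 and the size-1 base case is level 6 (the tree spans levels 0 through 6, i.e. 7 levels counting the root), so the depth is the number of divisions: log_4(4096) = 6

The recursion tree depth is log_4(4096) = 6. At each level, the problem size is divided by 4, so it takes 6 divisions to reduce to a base case of size 1. The algorithm makes 4 recursive calls at each level.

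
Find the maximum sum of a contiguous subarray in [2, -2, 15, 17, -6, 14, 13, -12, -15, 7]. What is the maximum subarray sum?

Using Kadane's algorithm on [2, -2, 15, 17, -6, 14, 13, -12, -15, 7]:

Scanning through the array:
Position 1 (value -2): max_ending_here = 0, max_so_far = 2
Position 2 (value 15): max_ending_here = 15, max_so_far = 15
Position 3 (value 17): max_ending_here = 32, max_so_far = 32
Position 4 (value -6): max_ending_here = 26, max_so_far = 32
Position 5 (value 14): max_ending_here = 40, max_so_far = 40
Position 6 (value 13): max_ending_here = 53, max_so_far = 53
Position 7 (value -12): max_ending_here = 41, max_so_far = 53
Position 8 (value -15): max_ending_here = 26, max_so_far = 53
Position 9 (value 7): max_ending_here = 33, max_so_far = 53

Maximum subarray: [2, -2, 15, 17, -6, 14, 13]
Maximum sum: 53

The maximum subarray is [2, -2, 15, 17, -6, 14, 13] with sum 53. This subarray runs from index 0 to index 6.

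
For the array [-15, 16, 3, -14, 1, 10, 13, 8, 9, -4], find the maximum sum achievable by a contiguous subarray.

Using Kadane's algorithm on [-15, 16, 3, -14, 1, 10, 13, 8, 9, -4]:

Scanning through the array:
Position 1 (value 16): max_ending_here = 16, max_so_far = 16
Position 2 (value 3): max_ending_here = 19, max_so_far = 19
Position 3 (value -14): max_ending_here = 5, max_so_far = 19
Position 4 (value 1): max_ending_here = 6, max_so_far = 19
Position 5 (value 10): max_ending_here = 16, max_so_far = 19
Position 6 (value 13): max_ending_here = 29, max_so_far = 29
Position 7 (value 8): max_ending_here = 37, max_so_far = 37
Position 8 (value 9): max_ending_here = 46, max_so_far = 46
Position 9 (value -4): max_ending_here = 42, max_so_far = 46

Maximum subarray: [16, 3, -14, 1, 10, 13, 8, 9]
Maximum sum: 46

The maximum subarray is [16, 3, -14, 1, 10, 13, 8, 9] with sum 46. This subarray runs from index 1 to index 8.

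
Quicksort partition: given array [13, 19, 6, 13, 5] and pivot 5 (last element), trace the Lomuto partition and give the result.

Lomuto partition with pivot = 5:

Initial array: [13, 19, 6, 13, 5]

arr[0]=13 > 5: no swap
arr[1]=19 > 5: no swap
arr[2]=6 > 5: no swap
arr[3]=13 > 5: no swap

Place pivot at position 0: [5, 19, 6, 13, 13]
Pivot position: 0

After partitioning with pivot 5, the array becomes [5, 19, 6, 13, 13]. The pivot is placed at index 0. All elements to the left of the pivot are <= 5, and all elements to the right are > 5.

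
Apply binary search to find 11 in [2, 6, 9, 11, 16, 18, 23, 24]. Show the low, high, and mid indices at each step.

Binary search for 11 in [2, 6, 9, 11, 16, 18, 23, 24]:

lo=0, hi=7, mid=3, arr[mid]=11 -> Found target at index 3!

Binary search finds 11 at index 3 after 1 comparisons. The search repeatedly halves the search space by comparing with the middle element.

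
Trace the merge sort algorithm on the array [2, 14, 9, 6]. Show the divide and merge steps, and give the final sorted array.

Merge sort trace:

Split: [2, 14, 9, 6] -> [2, 14] and [9, 6]
  Split: [2, 14] -> [2] and [14]
  Merge: [2] + [14] -> [2, 14]
  Split: [9, 6] -> [9] and [6]
  Merge: [9] + [6] -> [6, 9]
Merge: [2, 14] + [6, 9] -> [2, 6, 9, 14]

Final sorted array: [2, 6, 9, 14]

The merge sort proceeds by recursively splitting the array and merging sorted halves.
After all merges, the sorted array is [2, 6, 9, 14].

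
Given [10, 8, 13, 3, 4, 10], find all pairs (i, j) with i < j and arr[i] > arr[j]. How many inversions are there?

Finding inversions in [10, 8, 13, 3, 4, 10]:

(0, 1): arr[0]=10 > arr[1]=8
(0, 3): arr[0]=10 > arr[3]=3
(0, 4): arr[0]=10 > arr[4]=4
(1, 3): arr[1]=8 > arr[3]=3
(1, 4): arr[1]=8 > arr[4]=4
(2, 3): arr[2]=13 > arr[3]=3
(2, 4): arr[2]=13 > arr[4]=4
(2, 5): arr[2]=13 > arr[5]=10

Total inversions: 8

The array has 8 inversion(s): (0,1), (0,3), (0,4), (1,3), (1,4), (2,3), (2,4), (2,5). Each pair (i,j) satisfies i < j and arr[i] > arr[j].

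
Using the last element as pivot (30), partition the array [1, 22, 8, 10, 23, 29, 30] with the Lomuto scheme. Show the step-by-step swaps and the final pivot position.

Lomuto partition with pivot = 30:

Initial array: [1, 22, 8, 10, 23, 29, 30]

arr[0]=1 <= 30: swap with position 0, array becomes [1, 22, 8, 10, 23, 29, 30]
arr[1]=22 <= 30: swap with position 1, array becomes [1, 22, 8, 10, 23, 29, 30]
arr[2]=8 <= 30: swap with position 2, array becomes [1, 22, 8, 10, 23, 29, 30]
arr[3]=10 <= 30: swap with position 3, array becomes [1, 22, 8, 10, 23, 29, 30]
arr[4]=23 <= 30: swap with position 4, array becomes [1, 22, 8, 10, 23, 29, 30]
arr[5]=29 <= 30: swap with position 5, array becomes [1, 22, 8, 10, 23, 29, 30]

Place pivot at position 6: [1, 22, 8, 10, 23, 29, 30]
Pivot position: 6

After partitioning with pivot 30, the array becomes [1, 22, 8, 10, 23, 29, 30]. The pivot is placed at index 6. All elements to the left of the pivot are <= 30, and all elements to the right are > 30.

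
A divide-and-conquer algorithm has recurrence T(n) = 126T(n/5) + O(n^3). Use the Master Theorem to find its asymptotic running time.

Master Theorem for T(n) = 126T(n/5) + O(n^3):

a = 126, b = 5, c = 3
log_b(a) = log_5(126) = 3.0050

Case 1: c = 3 < log_5(126) = 3.0050
T(n) = O(n^(log_5 126))

For T(n) = 126T(n/5) + O(n^3): log_5(126) = 3.0050. This is Case 1 of the Master Theorem (c < log_b(a), work dominated by leaves), giving O(n^(log_5 126)).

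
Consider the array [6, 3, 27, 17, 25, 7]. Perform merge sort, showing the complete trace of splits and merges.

Merge sort trace:

Split: [6, 3, 27, 17, 25, 7] -> [6, 3, 27] and [17, 25, 7]
  Split: [6, 3, 27] -> [6] and [3, 27]
    Split: [3, 27] -> [3] and [27]
    Merge: [3] + [27] -> [3, 27]
  Merge: [6] + [3, 27] -> [3, 6, 27]
  Split: [17, 25, 7] -> [17] and [25, 7]
    Split: [25, 7] -> [25] and [7]
    Merge: [25] + [7] -> [7, 25]
  Merge: [17] + [7, 25] -> [7, 17, 25]
Merge: [3, 6, 27] + [7, 17, 25] -> [3, 6, 7, 17, 25, 27]

Final sorted array: [3, 6, 7, 17, 25, 27]

The merge sort proceeds by recursively splitting the array and merging sorted halves.
After all merges, the sorted array is [3, 6, 7, 17, 25, 27].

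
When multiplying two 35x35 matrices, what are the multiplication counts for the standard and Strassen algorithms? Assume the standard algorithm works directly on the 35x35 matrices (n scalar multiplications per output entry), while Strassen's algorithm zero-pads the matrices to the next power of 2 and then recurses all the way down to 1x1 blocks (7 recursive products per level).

Matrix multiplication for 35x35 matrices:

Strassen's algorithm requires power-of-2 dimensions. Pad 35x35 to 64x64 (next power of 2).

Standard algorithm: 35^3 = 42875 multiplications
Strassen's algorithm: 7^(log2(64)) = 7^6 = 117649 multiplications
Difference: 42875 - 117649 = -74774 (Strassen uses MORE here due to padding overhead — for small or just-over-power-of-2 n, padding can outweigh the per-level savings)

Standard: 42875 multiplications (35^3). Strassen: 117649 multiplications (7^6, after padding to 64x64). Strassen reduces 8 recursive multiplications to 7 at each level.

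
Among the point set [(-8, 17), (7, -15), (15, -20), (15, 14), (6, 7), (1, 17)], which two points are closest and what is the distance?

Computing all pairwise distances among 6 points:

d((-8, 17), (7, -15)) = 35.3412
d((-8, 17), (15, -20)) = 43.566
d((-8, 17), (15, 14)) = 23.1948
d((-8, 17), (6, 7)) = 17.2047
d((-8, 17), (1, 17)) = 9.0 <-- minimum
d((7, -15), (15, -20)) = 9.434
d((7, -15), (15, 14)) = 30.0832
d((7, -15), (6, 7)) = 22.0227
d((7, -15), (1, 17)) = 32.5576
d((15, -20), (15, 14)) = 34.0
d((15, -20), (6, 7)) = 28.4605
d((15, -20), (1, 17)) = 39.5601
d((15, 14), (6, 7)) = 11.4018
d((15, 14), (1, 17)) = 14.3178
d((6, 7), (1, 17)) = 11.1803

Closest pair: (-8, 17) and (1, 17) with distance 9.0

The closest pair is (-8, 17) and (1, 17) with Euclidean distance 9.0. For 6 points, brute-force pairwise comparison is shown above. For large n, the divide-and-conquer algorithm (sort by x, recurse on halves, check the dividing strip) achieves O(n log n).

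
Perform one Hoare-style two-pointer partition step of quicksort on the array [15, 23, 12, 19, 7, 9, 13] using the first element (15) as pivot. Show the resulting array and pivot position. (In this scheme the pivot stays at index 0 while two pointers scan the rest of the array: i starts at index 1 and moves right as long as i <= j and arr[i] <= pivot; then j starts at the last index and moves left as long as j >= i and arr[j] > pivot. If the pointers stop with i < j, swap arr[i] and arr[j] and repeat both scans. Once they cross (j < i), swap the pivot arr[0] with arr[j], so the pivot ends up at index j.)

Hoare-style two-pointer partition with pivot = 15:

Initial array: [15, 23, 12, 19, 7, 9, 13]

Pointers start at i = 1, j = 6.
i stops at index 1 (arr[1]=23 > 15), j stops at index 6 (arr[6]=13 <= 15): swap arr[1] and arr[6], array becomes [15, 13, 12, 19, 7, 9, 23]
i stops at index 3 (arr[3]=19 > 15), j stops at index 5 (arr[5]=9 <= 15): swap arr[3] and arr[5], array becomes [15, 13, 12, 9, 7, 19, 23]
i ends at 5, j ends at 4: the pointers have crossed (j < i), so scanning stops.

Swap pivot arr[0] with arr[4] to place pivot at position 4: [7, 13, 12, 9, 15, 19, 23]
Pivot position: 4

After partitioning with pivot 15, the array becomes [7, 13, 12, 9, 15, 19, 23]. The pivot is placed at index 4. All elements to the left of the pivot are <= 15, and all elements to the right are > 15.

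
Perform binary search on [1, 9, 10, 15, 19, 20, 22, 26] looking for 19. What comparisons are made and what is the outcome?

Binary search for 19 in [1, 9, 10, 15, 19, 20, 22, 26]:

lo=0, hi=7, mid=3, arr[mid]=15 -> 15 < 19, search right half
lo=4, hi=7, mid=5, arr[mid]=20 -> 20 > 19, search left half
lo=4, hi=4, mid=4, arr[mid]=19 -> Found target at index 4!

Binary search finds 19 at index 4 after 3 comparisons. The search repeatedly halves the search space by comparing with the middle element.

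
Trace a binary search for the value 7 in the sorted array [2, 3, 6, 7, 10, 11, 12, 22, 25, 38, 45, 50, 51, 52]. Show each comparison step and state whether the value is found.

Binary search for 7 in [2, 3, 6, 7, 10, 11, 12, 22, 25, 38, 45, 50, 51, 52]:

lo=0, hi=13, mid=6, arr[mid]=12 -> 12 > 7, search left half
lo=0, hi=5, mid=2, arr[mid]=6 -> 6 < 7, search right half
lo=3, hi=5, mid=4, arr[mid]=10 -> 10 > 7, search left half
lo=3, hi=3, mid=3, arr[mid]=7 -> Found target at index 3!

Binary search finds 7 at index 3 after 4 comparisons. The search repeatedly halves the search space by comparing with the middle element.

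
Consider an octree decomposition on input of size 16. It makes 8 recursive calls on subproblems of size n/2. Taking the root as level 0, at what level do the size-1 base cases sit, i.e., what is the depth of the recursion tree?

For divide and conquer with division factor 2:

Problem sizes at each level:
Level 0: 16
Level 1: 8
Level 2: 4
Level 3: 2
Level 4: 1

The root is level 0 and the size-1 base case is level 4 (the tree spans levels 0 through 4, i.e. 5 levels counting the root), so the depth is the number of divisions: log_2(16) = 4

The recursion tree depth is log_2(16) = 4. At each level, the problem size is divided by 2, so it takes 4 divisions to reduce to a base case of size 1. The algorithm makes 8 recursive calls at each level.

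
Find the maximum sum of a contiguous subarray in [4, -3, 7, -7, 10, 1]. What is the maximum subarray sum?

Using Kadane's algorithm on [4, -3, 7, -7, 10, 1]:

Scanning through the array:
Position 1 (value -3): max_ending_here = 1, max_so_far = 4
Position 2 (value 7): max_ending_here = 8, max_so_far = 8
Position 3 (value -7): max_ending_here = 1, max_so_far = 8
Position 4 (value 10): max_ending_here = 11, max_so_far = 11
Position 5 (value 1): max_ending_here = 12, max_so_far = 12

Maximum subarray: [4, -3, 7, -7, 10, 1]
Maximum sum: 12

The maximum subarray is [4, -3, 7, -7, 10, 1] with sum 12. This subarray runs from index 0 to index 5.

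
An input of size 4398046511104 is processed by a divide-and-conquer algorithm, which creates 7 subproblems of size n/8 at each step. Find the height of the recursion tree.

For divide and conquer with division factor 8:

Problem sizes at each level:
Level 0: 4398046511104
Level 1: 549755813888
Level 2: 68719476736
Level 3: 8589934592
Level 4: 1073741824
Level 5: 134217728
Level 6: 16777216
Level 7: 2097152
Level 8: 262144
Level 9: 32768
Level 10: 4096
Level 11: 512
Level 12: 64
Level 13: 8
Level 14: 1

The root is level 0 and the size-1 base case is level 14 (the tree spans levels 0 through 14, i.e. 15 levels counting the root), so the depth is the number of divisions: log_8(4398046511104) = 14

The recursion tree depth is log_8(4398046511104) = 14. At each level, the problem size is divided by 8, so it takes 14 divisions to reduce to a base case of size 1. The algorithm makes 7 recursive calls at each level.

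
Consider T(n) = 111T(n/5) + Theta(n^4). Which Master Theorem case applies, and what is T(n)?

Master Theorem for T(n) = 111T(n/5) + O(n^4):

a = 111, b = 5, c = 4
log_b(a) = log_5(111) = 2.9262

Case 3: c = 4 > log_5(111) = 2.9262
T(n) = O(n^4) = O(n^4)

For T(n) = 111T(n/5) + O(n^4): log_5(111) = 2.9262. This is Case 3 of the Master Theorem (c > log_b(a), work dominated by root), giving O(n^4).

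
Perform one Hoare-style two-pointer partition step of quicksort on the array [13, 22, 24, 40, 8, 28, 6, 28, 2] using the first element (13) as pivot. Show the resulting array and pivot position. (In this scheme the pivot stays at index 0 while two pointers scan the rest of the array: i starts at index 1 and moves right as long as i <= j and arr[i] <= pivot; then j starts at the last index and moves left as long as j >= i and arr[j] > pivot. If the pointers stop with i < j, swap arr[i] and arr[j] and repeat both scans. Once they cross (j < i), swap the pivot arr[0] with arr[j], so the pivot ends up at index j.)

Hoare-style two-pointer partition with pivot = 13:

Initial array: [13, 22, 24, 40, 8, 28, 6, 28, 2]

Pointers start at i = 1, j = 8.
i stops at index 1 (arr[1]=22 > 13), j stops at index 8 (arr[8]=2 <= 13): swap arr[1] and arr[8], array becomes [13, 2, 24, 40, 8, 28, 6, 28, 22]
i stops at index 2 (arr[2]=24 > 13), j stops at index 6 (arr[6]=6 <= 13): swap arr[2] and arr[6], array becomes [13, 2, 6, 40, 8, 28, 24, 28, 22]
i stops at index 3 (arr[3]=40 > 13), j stops at index 4 (arr[4]=8 <= 13): swap arr[3] and arr[4], array becomes [13, 2, 6, 8, 40, 28, 24, 28, 22]
i ends at 4, j ends at 3: the pointers have crossed (j < i), so scanning stops.

Swap pivot arr[0] with arr[3] to place pivot at position 3: [8, 2, 6, 13, 40, 28, 24, 28, 22]
Pivot position: 3

After partitioning with pivot 13, the array becomes [8, 2, 6, 13, 40, 28, 24, 28, 22]. The pivot is placed at index 3. All elements to the left of the pivot are <= 13, and all elements to the right are > 13.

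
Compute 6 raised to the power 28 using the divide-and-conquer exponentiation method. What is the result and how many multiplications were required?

Computing 6^28 by squaring (build up from 6^1; each line after the first costs one multiplication):

6^1 = 6
6^2 = (6^1)^2 = 6^2 = 36
6^3 = 6 * 6^2 = 6 * 36 = 216
6^6 = (6^3)^2 = 216^2 = 46656
6^7 = 6 * 6^6 = 6 * 46656 = 279936
6^14 = (6^7)^2 = 279936^2 = 78364164096
6^28 = (6^14)^2 = 78364164096^2 = 6140942214464815497216

Result: 6140942214464815497216
Multiplications needed: 6 (6 lines after 6^1)

6^28 = 6140942214464815497216. Using exponentiation by squaring, this requires 6 multiplications. The key idea: if the exponent is even, square the half-power; if odd, multiply by the base once.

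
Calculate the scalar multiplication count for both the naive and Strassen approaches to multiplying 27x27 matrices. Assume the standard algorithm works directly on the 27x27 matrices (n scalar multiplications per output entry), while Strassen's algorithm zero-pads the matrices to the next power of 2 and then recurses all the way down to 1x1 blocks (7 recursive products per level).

Matrix multiplication for 27x27 matrices:

Strassen's algorithm requires power-of-2 dimensions. Pad 27x27 to 32x32 (next power of 2).

Standard algorithm: 27^3 = 19683 multiplications
Strassen's algorithm: 7^(log2(32)) = 7^5 = 16807 multiplications
Savings: 19683 - 16807 = 2876 multiplications

Standard: 19683 multiplications (27^3). Strassen: 16807 multiplications (7^5, after padding to 32x32). Strassen reduces 8 recursive multiplications to 7 at each level.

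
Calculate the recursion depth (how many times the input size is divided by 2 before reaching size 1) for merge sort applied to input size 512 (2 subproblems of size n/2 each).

For divide and conquer with division factor 2:

Problem sizes at each level:
Level 0: 512
Level 1: 256
Level 2: 128
Level 3: 64
Level 4: 32
Level 5: 16
Level 6: 8
Level 7: 4
Level 8: 2
Level 9: 1

The root is level 0 and the size-1 base case is level 9 (the tree spans levels 0 through 9, i.e. 10 levels counting the root), so the depth is the number of divisions: log_2(512) = 9

The recursion tree depth is log_2(512) = 9. At each level, the problem size is divided by 2, so it takes 9 divisions to reduce to a base case of size 1. The algorithm makes 2 recursive calls at each level.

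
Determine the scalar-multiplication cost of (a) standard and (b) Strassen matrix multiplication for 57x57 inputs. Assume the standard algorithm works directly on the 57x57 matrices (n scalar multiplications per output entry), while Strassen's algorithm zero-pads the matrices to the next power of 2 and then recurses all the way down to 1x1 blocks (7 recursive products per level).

Matrix multiplication for 57x57 matrices:

Strassen's algorithm requires power-of-2 dimensions. Pad 57x57 to 64x64 (next power of 2).

Standard algorithm: 57^3 = 185193 multiplications
Strassen's algorithm: 7^(log2(64)) = 7^6 = 117649 multiplications
Savings: 185193 - 117649 = 67544 multiplications

Standard: 185193 multiplications (57^3). Strassen: 117649 multiplications (7^6, after padding to 64x64). Strassen reduces 8 recursive multiplications to 7 at each level.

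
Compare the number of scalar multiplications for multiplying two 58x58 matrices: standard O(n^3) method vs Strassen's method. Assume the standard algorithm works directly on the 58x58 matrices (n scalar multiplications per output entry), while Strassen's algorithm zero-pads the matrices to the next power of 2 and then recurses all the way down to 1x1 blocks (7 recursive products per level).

Matrix multiplication for 58x58 matrices:

Strassen's algorithm requires power-of-2 dimensions. Pad 58x58 to 64x64 (next power of 2).

Standard algorithm: 58^3 = 195112 multiplications
Strassen's algorithm: 7^(log2(64)) = 7^6 = 117649 multiplications
Savings: 195112 - 117649 = 77463 multiplications

Standard: 195112 multiplications (58^3). Strassen: 117649 multiplications (7^6, after padding to 64x64). Strassen reduces 8 recursive multiplications to 7 at each level.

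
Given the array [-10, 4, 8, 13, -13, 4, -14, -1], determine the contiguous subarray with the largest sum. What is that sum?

Using Kadane's algorithm on [-10, 4, 8, 13, -13, 4, -14, -1]:

Scanning through the array:
Position 1 (value 4): max_ending_here = 4, max_so_far = 4
Position 2 (value 8): max_ending_here = 12, max_so_far = 12
Position 3 (value 13): max_ending_here = 25, max_so_far = 25
Position 4 (value -13): max_ending_here = 12, max_so_far = 25
Position 5 (value 4): max_ending_here = 16, max_so_far = 25
Position 6 (value -14): max_ending_here = 2, max_so_far = 25
Position 7 (value -1): max_ending_here = 1, max_so_far = 25

Maximum subarray: [4, 8, 13]
Maximum sum: 25

The maximum subarray is [4, 8, 13] with sum 25. This subarray runs from index 1 to index 3.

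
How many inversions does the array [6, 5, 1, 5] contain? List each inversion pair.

Finding inversions in [6, 5, 1, 5]:

(0, 1): arr[0]=6 > arr[1]=5
(0, 2): arr[0]=6 > arr[2]=1
(0, 3): arr[0]=6 > arr[3]=5
(1, 2): arr[1]=5 > arr[2]=1

Total inversions: 4

The array has 4 inversion(s): (0,1), (0,2), (0,3), (1,2). Each pair (i,j) satisfies i < j and arr[i] > arr[j].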